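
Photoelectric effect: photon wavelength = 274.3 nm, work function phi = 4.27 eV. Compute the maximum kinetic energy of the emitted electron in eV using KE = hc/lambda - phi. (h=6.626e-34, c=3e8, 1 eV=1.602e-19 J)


E_photon = hc / lambda
= (6.626e-34)(3e8) / (274.3e-9)
= 7.2468e-19 J
= 4.5236 eV
KE = E_photon - phi
= 4.5236 - 4.27
= 0.2536 eV

0.2536


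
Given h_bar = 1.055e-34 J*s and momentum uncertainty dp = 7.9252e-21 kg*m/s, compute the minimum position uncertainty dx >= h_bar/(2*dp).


dx = h_bar / (2 * dp)
= 1.055e-34 / (2 * 7.9252e-21)
= 1.055e-34 / 1.5850e-20
= 6.6560e-15 m

6.6560e-15


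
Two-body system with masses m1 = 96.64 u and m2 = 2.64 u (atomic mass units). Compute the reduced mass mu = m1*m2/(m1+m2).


mu = m1 * m2 / (m1 + m2)
= 96.64 * 2.64 / (96.64 + 2.64)
= 255.1296 / 99.28
= 2.5698 u

2.5698


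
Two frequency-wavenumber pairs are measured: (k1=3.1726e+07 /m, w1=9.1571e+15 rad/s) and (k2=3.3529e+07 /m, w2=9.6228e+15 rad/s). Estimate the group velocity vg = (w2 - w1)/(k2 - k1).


vg = (w2 - w1) / (k2 - k1)
= (9.6228e+15 - 9.1571e+15) / (3.3529e+07 - 3.1726e+07)
= 4.6570e+14 / 1.8030e+06
= 2.5829e+08 m/s

2.5829e+08


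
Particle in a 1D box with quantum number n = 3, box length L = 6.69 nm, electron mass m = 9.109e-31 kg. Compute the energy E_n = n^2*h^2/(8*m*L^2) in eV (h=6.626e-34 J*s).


E = n^2 * h^2 / (8 * m * L^2)
= 3^2 * (6.626e-34)^2 / (8 * 9.109e-31 * (6.69e-9)^2)
= 9 * 4.3904e-67 / (8 * 9.109e-31 * 4.4756e-17)
= 1.2115e-20 J
= 0.0756 eV

0.0756


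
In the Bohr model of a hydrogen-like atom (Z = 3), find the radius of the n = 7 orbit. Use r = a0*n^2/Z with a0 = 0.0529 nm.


r = a0 * n^2 / Z
= 0.0529 * 7^2 / 3
= 0.0529 * 49 / 3
= 0.864 nm

0.864


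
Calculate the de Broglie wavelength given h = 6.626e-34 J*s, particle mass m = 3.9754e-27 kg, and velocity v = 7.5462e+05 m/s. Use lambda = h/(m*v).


lambda = h / (m * v)
= 6.626e-34 / (3.9754e-27 * 7.5462e+05)
= 6.626e-34 / 2.9999e-21
= 2.2087e-13 m

2.2087e-13


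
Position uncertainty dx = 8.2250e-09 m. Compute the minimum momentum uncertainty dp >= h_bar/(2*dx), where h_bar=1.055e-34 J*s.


dp = h_bar / (2 * dx)
= 1.055e-34 / (2 * 8.2250e-09)
= 1.055e-34 / 1.6450e-08
= 6.4134e-27 kg*m/s

6.4134e-27


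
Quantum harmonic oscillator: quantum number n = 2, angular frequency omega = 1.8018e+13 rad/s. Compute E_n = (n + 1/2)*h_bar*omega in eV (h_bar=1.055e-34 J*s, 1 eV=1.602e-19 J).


E = (n + 1/2) * h_bar * omega
= (2 + 0.5) * 1.055e-34 * 1.8018e+13
= 2.5 * 1.9009e-21
= 4.7522e-21 J
= 0.0297 eV

0.0297


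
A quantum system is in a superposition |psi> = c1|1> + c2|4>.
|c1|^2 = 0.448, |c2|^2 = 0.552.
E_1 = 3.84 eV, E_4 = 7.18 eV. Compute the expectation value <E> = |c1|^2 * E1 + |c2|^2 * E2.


<E> = |c1|^2 * E1 + |c2|^2 * E2
= 0.448 * 3.84 + 0.552 * 7.18
= 1.7203 + 3.9634
= 5.6837 eV

5.6837


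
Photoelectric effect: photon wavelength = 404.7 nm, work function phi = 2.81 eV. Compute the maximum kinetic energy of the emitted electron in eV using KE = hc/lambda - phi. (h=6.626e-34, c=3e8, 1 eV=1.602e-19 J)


E_photon = hc / lambda
= (6.626e-34)(3e8) / (404.7e-9)
= 4.9118e-19 J
= 3.066 eV
KE = E_photon - phi
= 3.066 - 2.81
= 0.256 eV

0.256


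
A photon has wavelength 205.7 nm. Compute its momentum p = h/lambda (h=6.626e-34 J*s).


p = h / lambda
= 6.626e-34 / (205.7e-9)
= 6.626e-34 / 2.0570e-07
= 3.2212e-27 kg*m/s

3.2212e-27


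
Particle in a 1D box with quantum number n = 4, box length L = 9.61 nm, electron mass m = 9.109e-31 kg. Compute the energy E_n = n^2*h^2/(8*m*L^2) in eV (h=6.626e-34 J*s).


E = n^2 * h^2 / (8 * m * L^2)
= 4^2 * (6.626e-34)^2 / (8 * 9.109e-31 * (9.61e-9)^2)
= 16 * 4.3904e-67 / (8 * 9.109e-31 * 9.2352e-17)
= 1.0438e-20 J
= 0.0652 eV

0.0652


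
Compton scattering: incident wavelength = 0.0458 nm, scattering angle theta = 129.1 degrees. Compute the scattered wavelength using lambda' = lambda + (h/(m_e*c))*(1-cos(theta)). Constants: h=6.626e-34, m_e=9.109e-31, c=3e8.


Compton wavelength: h/(m_e*c) = 2.4247e-12 m
d_lambda = 2.4247e-12 * (1 - cos(129.1 deg))
= 2.4247e-12 * 1.630676
= 3.9539e-12 m = 0.003954 nm
lambda' = 0.0458 + 0.003954
= 0.049754 nm

0.049754


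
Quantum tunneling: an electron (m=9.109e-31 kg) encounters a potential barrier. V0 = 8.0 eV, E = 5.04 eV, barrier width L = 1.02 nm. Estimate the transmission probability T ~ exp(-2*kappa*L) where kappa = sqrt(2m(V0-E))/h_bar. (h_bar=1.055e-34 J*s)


V0 - E = 2.96 eV = 4.7419e-19 J
kappa = sqrt(2 * m * (V0-E)) / h_bar
= sqrt(2 * 9.109e-31 * 4.7419e-19) / 1.055e-34
= 8.8100e+09 /m
2*kappa*L = 2 * 8.8100e+09 * 1.02e-9
= 17.9724
T = exp(-17.9724) = 1.565677e-08

1.565677e-08


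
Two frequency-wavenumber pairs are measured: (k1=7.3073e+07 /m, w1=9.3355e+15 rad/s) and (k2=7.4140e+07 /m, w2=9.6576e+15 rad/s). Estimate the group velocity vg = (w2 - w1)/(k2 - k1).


vg = (w2 - w1) / (k2 - k1)
= (9.6576e+15 - 9.3355e+15) / (7.4140e+07 - 7.3073e+07)
= 3.2210e+14 / 1.0670e+06
= 3.0187e+08 m/s

3.0187e+08


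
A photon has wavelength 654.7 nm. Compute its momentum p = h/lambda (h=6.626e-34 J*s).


p = h / lambda
= 6.626e-34 / (654.7e-9)
= 6.626e-34 / 6.5470e-07
= 1.0121e-27 kg*m/s

1.0121e-27


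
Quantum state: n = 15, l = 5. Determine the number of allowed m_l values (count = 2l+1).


m_l ranges from -l to +l in integer steps
So m_l goes from -5 to +5
Count = 2l + 1 = 2*5 + 1
= 11

11


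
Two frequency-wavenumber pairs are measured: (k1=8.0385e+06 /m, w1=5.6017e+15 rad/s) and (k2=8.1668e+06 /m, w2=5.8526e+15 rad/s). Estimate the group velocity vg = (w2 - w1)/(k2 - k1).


vg = (w2 - w1) / (k2 - k1)
= (5.8526e+15 - 5.6017e+15) / (8.1668e+06 - 8.0385e+06)
= 2.5090e+14 / 1.2830e+05
= 1.9556e+09 m/s

1.9556e+09


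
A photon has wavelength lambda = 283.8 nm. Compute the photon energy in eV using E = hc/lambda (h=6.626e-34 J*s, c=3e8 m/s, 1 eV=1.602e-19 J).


E = hc / lambda
= (6.626e-34)(3e8) / (283.8e-9)
= 1.9878e-25 / 2.8380e-07
= 7.0042e-19 J
Converting to eV: 7.0042e-19 / 1.602e-19
= 4.3722 eV

4.3722


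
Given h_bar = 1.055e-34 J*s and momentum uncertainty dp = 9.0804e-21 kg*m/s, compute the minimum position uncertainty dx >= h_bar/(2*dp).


dx = h_bar / (2 * dp)
= 1.055e-34 / (2 * 9.0804e-21)
= 1.055e-34 / 1.8161e-20
= 5.8092e-15 m

5.8092e-15


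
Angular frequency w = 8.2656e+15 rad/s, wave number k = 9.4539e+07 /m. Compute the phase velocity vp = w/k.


vp = w / k
= 8.2656e+15 / 9.4539e+07
= 8.7431e+07 m/s

8.7431e+07


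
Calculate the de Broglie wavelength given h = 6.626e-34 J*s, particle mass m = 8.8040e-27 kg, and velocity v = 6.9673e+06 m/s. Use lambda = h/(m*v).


lambda = h / (m * v)
= 6.626e-34 / (8.8040e-27 * 6.9673e+06)
= 6.626e-34 / 6.1340e-20
= 1.0802e-14 m

1.0802e-14


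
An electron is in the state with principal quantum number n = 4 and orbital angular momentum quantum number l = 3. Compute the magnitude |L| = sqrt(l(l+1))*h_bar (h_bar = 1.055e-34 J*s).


L = sqrt(l*(l+1)) * h_bar
= sqrt(3 * 4) * 1.055e-34
= sqrt(12) * 1.055e-34
= 3.4641 * 1.055e-34
= 3.6546e-34 J*s

3.6546e-34


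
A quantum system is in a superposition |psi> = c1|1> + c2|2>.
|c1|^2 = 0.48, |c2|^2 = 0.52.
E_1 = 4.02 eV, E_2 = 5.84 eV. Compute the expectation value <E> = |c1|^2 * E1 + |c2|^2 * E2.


<E> = |c1|^2 * E1 + |c2|^2 * E2
= 0.48 * 4.02 + 0.52 * 5.84
= 1.9296 + 3.0368
= 4.9664 eV

4.9664


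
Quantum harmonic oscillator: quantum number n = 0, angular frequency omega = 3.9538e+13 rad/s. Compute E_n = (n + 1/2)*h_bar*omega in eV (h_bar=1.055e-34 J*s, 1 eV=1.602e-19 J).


E = (n + 1/2) * h_bar * omega
= (0 + 0.5) * 1.055e-34 * 3.9538e+13
= 0.5 * 4.1713e-21
= 2.0856e-21 J
= 0.013 eV

0.013


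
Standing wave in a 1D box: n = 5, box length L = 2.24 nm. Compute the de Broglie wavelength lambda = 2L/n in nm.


lambda = 2L / n
= 2 * 2.24 / 5
= 4.48 / 5
= 0.896 nm

0.896


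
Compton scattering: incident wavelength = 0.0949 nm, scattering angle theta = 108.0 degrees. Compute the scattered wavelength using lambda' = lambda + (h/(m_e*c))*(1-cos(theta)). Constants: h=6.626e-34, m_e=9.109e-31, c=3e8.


Compton wavelength: h/(m_e*c) = 2.4247e-12 m
d_lambda = 2.4247e-12 * (1 - cos(108.0 deg))
= 2.4247e-12 * 1.309017
= 3.1740e-12 m = 0.003174 nm
lambda' = 0.0949 + 0.003174
= 0.098074 nm

0.098074


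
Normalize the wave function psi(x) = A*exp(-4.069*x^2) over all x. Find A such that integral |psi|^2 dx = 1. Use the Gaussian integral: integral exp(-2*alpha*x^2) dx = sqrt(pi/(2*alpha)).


integral |psi|^2 dx = A^2 * sqrt(pi/(2*alpha)) = 1
A^2 = sqrt(2*alpha/pi)
= sqrt(2 * 4.069 / pi)
= 1.609474
A = sqrt(1.609474)
= 1.2687

1.2687


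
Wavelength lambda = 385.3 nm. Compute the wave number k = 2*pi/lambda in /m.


k = 2 * pi / lambda
= 6.2832 / (385.3e-9)
= 6.2832 / 3.8530e-07
= 1.6307e+07 /m

1.6307e+07


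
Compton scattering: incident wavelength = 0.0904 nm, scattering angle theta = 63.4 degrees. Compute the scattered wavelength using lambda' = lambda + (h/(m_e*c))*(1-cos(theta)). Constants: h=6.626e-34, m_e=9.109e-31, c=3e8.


Compton wavelength: h/(m_e*c) = 2.4247e-12 m
d_lambda = 2.4247e-12 * (1 - cos(63.4 deg))
= 2.4247e-12 * 0.552241
= 1.3390e-12 m = 0.001339 nm
lambda' = 0.0904 + 0.001339
= 0.091739 nm

0.091739


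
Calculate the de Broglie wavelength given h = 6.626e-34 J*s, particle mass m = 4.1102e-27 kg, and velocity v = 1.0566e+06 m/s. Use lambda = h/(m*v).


lambda = h / (m * v)
= 6.626e-34 / (4.1102e-27 * 1.0566e+06)
= 6.626e-34 / 4.3428e-21
= 1.5257e-13 m

1.5257e-13


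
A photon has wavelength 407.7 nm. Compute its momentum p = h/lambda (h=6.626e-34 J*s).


p = h / lambda
= 6.626e-34 / (407.7e-9)
= 6.626e-34 / 4.0770e-07
= 1.6252e-27 kg*m/s

1.6252e-27


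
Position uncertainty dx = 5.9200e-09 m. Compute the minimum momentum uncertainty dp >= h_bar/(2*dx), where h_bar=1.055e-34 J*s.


dp = h_bar / (2 * dx)
= 1.055e-34 / (2 * 5.9200e-09)
= 1.055e-34 / 1.1840e-08
= 8.9105e-27 kg*m/s

8.9105e-27


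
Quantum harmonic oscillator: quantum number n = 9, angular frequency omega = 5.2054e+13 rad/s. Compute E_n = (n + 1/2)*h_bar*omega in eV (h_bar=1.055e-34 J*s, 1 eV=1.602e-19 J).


E = (n + 1/2) * h_bar * omega
= (9 + 0.5) * 1.055e-34 * 5.2054e+13
= 9.5 * 5.4917e-21
= 5.2171e-20 J
= 0.3257 eV

0.3257


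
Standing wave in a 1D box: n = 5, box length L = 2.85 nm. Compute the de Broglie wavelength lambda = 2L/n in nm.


lambda = 2L / n
= 2 * 2.85 / 5
= 5.7 / 5
= 1.14 nm

1.14


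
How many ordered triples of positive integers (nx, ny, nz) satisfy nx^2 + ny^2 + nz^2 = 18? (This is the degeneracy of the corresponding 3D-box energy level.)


Enumerate all (nx, ny, nz) with nx^2 + ny^2 + nz^2 = 18:
(1,1,4)
(1,4,1)
(4,1,1)
Total degeneracy = 3

3


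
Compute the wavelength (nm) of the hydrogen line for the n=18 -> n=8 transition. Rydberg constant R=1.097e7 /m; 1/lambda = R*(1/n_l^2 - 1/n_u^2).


1/lambda = R * (1/n_l^2 - 1/n_u^2)
= 1.097e7 * (1/8^2 - 1/18^2)
= 1.097e7 * (0.015625 - 0.003086)
= 1.097e7 * 0.012539
= 1.3755e+05 /m
lambda = 1 / 1.3755e+05 = 7270.1774 nm

7270.1774


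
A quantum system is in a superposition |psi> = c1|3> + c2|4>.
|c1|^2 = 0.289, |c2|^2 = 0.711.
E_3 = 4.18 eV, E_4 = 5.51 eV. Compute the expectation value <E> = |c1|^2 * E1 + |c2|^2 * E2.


<E> = |c1|^2 * E1 + |c2|^2 * E2
= 0.289 * 4.18 + 0.711 * 5.51
= 1.208 + 3.9176
= 5.1256 eV

5.1256


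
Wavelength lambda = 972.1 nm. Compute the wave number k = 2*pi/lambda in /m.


k = 2 * pi / lambda
= 6.2832 / (972.1e-9)
= 6.2832 / 9.7210e-07
= 6.4635e+06 /m

6.4635e+06


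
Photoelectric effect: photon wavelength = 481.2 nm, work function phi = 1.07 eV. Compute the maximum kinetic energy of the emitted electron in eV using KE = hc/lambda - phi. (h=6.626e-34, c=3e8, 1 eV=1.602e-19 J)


E_photon = hc / lambda
= (6.626e-34)(3e8) / (481.2e-9)
= 4.1309e-19 J
= 2.5786 eV
KE = E_photon - phi
= 2.5786 - 1.07
= 1.5086 eV

1.5086


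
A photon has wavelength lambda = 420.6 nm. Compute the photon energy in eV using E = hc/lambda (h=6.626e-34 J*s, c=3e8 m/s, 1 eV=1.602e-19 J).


E = hc / lambda
= (6.626e-34)(3e8) / (420.6e-9)
= 1.9878e-25 / 4.2060e-07
= 4.7261e-19 J
Converting to eV: 4.7261e-19 / 1.602e-19
= 2.9501 eV

2.9501


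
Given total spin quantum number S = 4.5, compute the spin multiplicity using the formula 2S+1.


Spin multiplicity = 2S + 1
= 2 * 4.5 + 1
= 9.0 + 1
= 10

10


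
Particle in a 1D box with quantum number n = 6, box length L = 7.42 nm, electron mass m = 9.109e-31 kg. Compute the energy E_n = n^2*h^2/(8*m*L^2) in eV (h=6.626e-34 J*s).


E = n^2 * h^2 / (8 * m * L^2)
= 6^2 * (6.626e-34)^2 / (8 * 9.109e-31 * (7.42e-9)^2)
= 36 * 4.3904e-67 / (8 * 9.109e-31 * 5.5056e-17)
= 3.9395e-20 J
= 0.2459 eV

0.2459


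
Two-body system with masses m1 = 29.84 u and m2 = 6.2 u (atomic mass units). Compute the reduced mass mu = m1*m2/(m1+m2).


mu = m1 * m2 / (m1 + m2)
= 29.84 * 6.2 / (29.84 + 6.2)
= 185.008 / 36.04
= 5.1334 u

5.1334


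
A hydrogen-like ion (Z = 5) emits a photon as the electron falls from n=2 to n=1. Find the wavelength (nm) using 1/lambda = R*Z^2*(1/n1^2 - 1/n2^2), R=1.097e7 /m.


1/lambda = R * Z^2 * (1/n1^2 - 1/n2^2)
= 1.097e7 * 5^2 * (1/1^2 - 1/2^2)
= 1.097e7 * 25 * (1.0 - 0.25)
= 2.0569e+08 /m
lambda = 1 / 2.0569e+08
= 4.8617 nm

4.8617


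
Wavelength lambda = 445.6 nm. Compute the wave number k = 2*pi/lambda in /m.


k = 2 * pi / lambda
= 6.2832 / (445.6e-9)
= 6.2832 / 4.4560e-07
= 1.4101e+07 /m

1.4101e+07


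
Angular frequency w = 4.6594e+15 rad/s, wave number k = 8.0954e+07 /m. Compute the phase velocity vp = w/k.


vp = w / k
= 4.6594e+15 / 8.0954e+07
= 5.7556e+07 m/s

5.7556e+07


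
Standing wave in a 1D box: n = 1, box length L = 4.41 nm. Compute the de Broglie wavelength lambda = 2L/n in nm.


lambda = 2L / n
= 2 * 4.41 / 1
= 8.82 / 1
= 8.82 nm

8.82


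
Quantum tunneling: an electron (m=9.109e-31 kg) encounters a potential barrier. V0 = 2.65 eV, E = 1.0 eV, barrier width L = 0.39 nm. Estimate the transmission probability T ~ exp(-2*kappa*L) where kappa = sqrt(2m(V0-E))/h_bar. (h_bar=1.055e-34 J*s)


V0 - E = 1.65 eV = 2.6433e-19 J
kappa = sqrt(2 * m * (V0-E)) / h_bar
= sqrt(2 * 9.109e-31 * 2.6433e-19) / 1.055e-34
= 6.5777e+09 /m
2*kappa*L = 2 * 6.5777e+09 * 0.39e-9
= 5.1306
T = exp(-5.1306) = 5.913182e-03

5.913182e-03


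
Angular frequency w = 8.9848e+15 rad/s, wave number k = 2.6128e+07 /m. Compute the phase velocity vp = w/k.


vp = w / k
= 8.9848e+15 / 2.6128e+07
= 3.4388e+08 m/s

3.4388e+08


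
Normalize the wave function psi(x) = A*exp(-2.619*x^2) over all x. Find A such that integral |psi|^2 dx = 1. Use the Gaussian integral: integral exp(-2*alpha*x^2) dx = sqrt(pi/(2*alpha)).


integral |psi|^2 dx = A^2 * sqrt(pi/(2*alpha)) = 1
A^2 = sqrt(2*alpha/pi)
= sqrt(2 * 2.619 / pi)
= 1.291242
A = sqrt(1.291242)
= 1.1363

1.1363


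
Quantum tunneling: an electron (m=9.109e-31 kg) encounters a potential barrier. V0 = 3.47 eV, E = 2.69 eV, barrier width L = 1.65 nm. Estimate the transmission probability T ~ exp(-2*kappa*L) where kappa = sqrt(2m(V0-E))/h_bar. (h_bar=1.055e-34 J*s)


V0 - E = 0.78 eV = 1.2496e-19 J
kappa = sqrt(2 * m * (V0-E)) / h_bar
= sqrt(2 * 9.109e-31 * 1.2496e-19) / 1.055e-34
= 4.5225e+09 /m
2*kappa*L = 2 * 4.5225e+09 * 1.65e-9
= 14.9242
T = exp(-14.9242) = 3.299988e-07

3.299988e-07


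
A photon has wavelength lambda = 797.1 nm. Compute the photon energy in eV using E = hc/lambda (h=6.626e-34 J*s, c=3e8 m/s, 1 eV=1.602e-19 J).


E = hc / lambda
= (6.626e-34)(3e8) / (797.1e-9)
= 1.9878e-25 / 7.9710e-07
= 2.4938e-19 J
Converting to eV: 2.4938e-19 / 1.602e-19
= 1.5567 eV

1.5567


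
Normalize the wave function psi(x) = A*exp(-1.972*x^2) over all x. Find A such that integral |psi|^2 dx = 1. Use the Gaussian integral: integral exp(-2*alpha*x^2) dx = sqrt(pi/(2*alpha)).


integral |psi|^2 dx = A^2 * sqrt(pi/(2*alpha)) = 1
A^2 = sqrt(2*alpha/pi)
= sqrt(2 * 1.972 / pi)
= 1.120453
A = sqrt(1.120453)
= 1.0585

1.0585


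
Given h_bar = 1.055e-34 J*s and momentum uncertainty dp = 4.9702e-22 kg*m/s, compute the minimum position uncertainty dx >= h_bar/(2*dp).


dx = h_bar / (2 * dp)
= 1.055e-34 / (2 * 4.9702e-22)
= 1.055e-34 / 9.9404e-22
= 1.0613e-13 m

1.0613e-13


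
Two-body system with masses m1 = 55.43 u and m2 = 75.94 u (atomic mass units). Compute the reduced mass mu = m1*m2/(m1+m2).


mu = m1 * m2 / (m1 + m2)
= 55.43 * 75.94 / (55.43 + 75.94)
= 4209.3542 / 131.37
= 32.042 u

32.042


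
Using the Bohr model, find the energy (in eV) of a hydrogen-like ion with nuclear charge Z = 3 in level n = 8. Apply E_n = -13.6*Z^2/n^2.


E_n = -13.6 * Z^2 / n^2
= -13.6 * 3^2 / 8^2
= -13.6 * 9 / 64
= -1.9125 eV

-1.9125


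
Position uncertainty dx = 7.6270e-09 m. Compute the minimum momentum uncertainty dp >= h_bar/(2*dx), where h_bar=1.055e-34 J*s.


dp = h_bar / (2 * dx)
= 1.055e-34 / (2 * 7.6270e-09)
= 1.055e-34 / 1.5254e-08
= 6.9162e-27 kg*m/s

6.9162e-27


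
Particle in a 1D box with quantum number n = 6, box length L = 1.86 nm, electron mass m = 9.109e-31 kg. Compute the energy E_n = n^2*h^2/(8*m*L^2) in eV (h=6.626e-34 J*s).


E = n^2 * h^2 / (8 * m * L^2)
= 6^2 * (6.626e-34)^2 / (8 * 9.109e-31 * (1.86e-9)^2)
= 36 * 4.3904e-67 / (8 * 9.109e-31 * 3.4596e-18)
= 6.2693e-19 J
= 3.9134 eV

3.9134


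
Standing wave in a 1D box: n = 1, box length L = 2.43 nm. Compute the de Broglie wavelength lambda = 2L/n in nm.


lambda = 2L / n
= 2 * 2.43 / 1
= 4.86 / 1
= 4.86 nm

4.86


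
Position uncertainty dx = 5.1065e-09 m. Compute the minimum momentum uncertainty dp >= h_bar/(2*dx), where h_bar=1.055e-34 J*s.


dp = h_bar / (2 * dx)
= 1.055e-34 / (2 * 5.1065e-09)
= 1.055e-34 / 1.0213e-08
= 1.0330e-26 kg*m/s

1.0330e-26


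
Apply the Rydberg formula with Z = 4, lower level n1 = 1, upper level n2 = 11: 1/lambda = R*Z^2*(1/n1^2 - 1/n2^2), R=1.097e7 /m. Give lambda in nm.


1/lambda = R * Z^2 * (1/n1^2 - 1/n2^2)
= 1.097e7 * 4^2 * (1/1^2 - 1/11^2)
= 1.097e7 * 16 * (1.0 - 0.008264)
= 1.7407e+08 /m
lambda = 1 / 1.7407e+08
= 5.7448 nm

5.7448


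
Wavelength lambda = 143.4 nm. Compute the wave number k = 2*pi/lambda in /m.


k = 2 * pi / lambda
= 6.2832 / (143.4e-9)
= 6.2832 / 1.4340e-07
= 4.3816e+07 /m

4.3816e+07


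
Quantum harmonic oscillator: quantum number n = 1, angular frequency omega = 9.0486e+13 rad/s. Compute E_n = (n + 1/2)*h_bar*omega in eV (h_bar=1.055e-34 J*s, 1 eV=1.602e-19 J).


E = (n + 1/2) * h_bar * omega
= (1 + 0.5) * 1.055e-34 * 9.0486e+13
= 1.5 * 9.5463e-21
= 1.4319e-20 J
= 0.0894 eV

0.0894


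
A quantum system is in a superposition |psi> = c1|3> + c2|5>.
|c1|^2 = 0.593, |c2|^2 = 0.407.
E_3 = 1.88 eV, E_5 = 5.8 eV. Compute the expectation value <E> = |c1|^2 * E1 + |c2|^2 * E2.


<E> = |c1|^2 * E1 + |c2|^2 * E2
= 0.593 * 1.88 + 0.407 * 5.8
= 1.1148 + 2.3606
= 3.4754 eV

3.4754


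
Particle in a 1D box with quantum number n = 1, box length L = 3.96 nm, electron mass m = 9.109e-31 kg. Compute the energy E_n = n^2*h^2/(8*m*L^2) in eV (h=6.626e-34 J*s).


E = n^2 * h^2 / (8 * m * L^2)
= 1^2 * (6.626e-34)^2 / (8 * 9.109e-31 * (3.96e-9)^2)
= 1 * 4.3904e-67 / (8 * 9.109e-31 * 1.5682e-17)
= 3.8420e-21 J
= 0.024 eV

0.024


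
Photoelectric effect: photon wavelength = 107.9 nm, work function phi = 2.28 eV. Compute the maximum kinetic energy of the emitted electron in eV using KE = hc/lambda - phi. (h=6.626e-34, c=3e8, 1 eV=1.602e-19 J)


E_photon = hc / lambda
= (6.626e-34)(3e8) / (107.9e-9)
= 1.8423e-18 J
= 11.4998 eV
KE = E_photon - phi
= 11.4998 - 2.28
= 9.2198 eV

9.2198


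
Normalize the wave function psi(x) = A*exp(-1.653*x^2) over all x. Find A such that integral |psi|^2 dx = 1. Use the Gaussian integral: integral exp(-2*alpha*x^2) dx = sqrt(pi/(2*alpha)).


integral |psi|^2 dx = A^2 * sqrt(pi/(2*alpha)) = 1
A^2 = sqrt(2*alpha/pi)
= sqrt(2 * 1.653 / pi)
= 1.025833
A = sqrt(1.025833)
= 1.0128

1.0128


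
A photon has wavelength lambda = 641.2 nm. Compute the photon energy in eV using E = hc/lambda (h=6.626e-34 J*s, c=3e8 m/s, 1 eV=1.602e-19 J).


E = hc / lambda
= (6.626e-34)(3e8) / (641.2e-9)
= 1.9878e-25 / 6.4120e-07
= 3.1001e-19 J
Converting to eV: 3.1001e-19 / 1.602e-19
= 1.9352 eV

1.9352


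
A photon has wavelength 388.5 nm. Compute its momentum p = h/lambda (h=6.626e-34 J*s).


p = h / lambda
= 6.626e-34 / (388.5e-9)
= 6.626e-34 / 3.8850e-07
= 1.7055e-27 kg*m/s

1.7055e-27


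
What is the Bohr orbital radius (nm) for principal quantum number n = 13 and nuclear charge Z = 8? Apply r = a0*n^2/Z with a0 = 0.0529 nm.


r = a0 * n^2 / Z
= 0.0529 * 13^2 / 8
= 0.0529 * 169 / 8
= 1.1175 nm

1.1175


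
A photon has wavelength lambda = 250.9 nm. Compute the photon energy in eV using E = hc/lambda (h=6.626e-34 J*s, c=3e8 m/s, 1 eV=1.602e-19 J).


E = hc / lambda
= (6.626e-34)(3e8) / (250.9e-9)
= 1.9878e-25 / 2.5090e-07
= 7.9227e-19 J
Converting to eV: 7.9227e-19 / 1.602e-19
= 4.9455 eV

4.9455


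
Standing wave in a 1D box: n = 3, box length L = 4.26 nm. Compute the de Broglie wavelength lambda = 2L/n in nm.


lambda = 2L / n
= 2 * 4.26 / 3
= 8.52 / 3
= 2.84 nm

2.84


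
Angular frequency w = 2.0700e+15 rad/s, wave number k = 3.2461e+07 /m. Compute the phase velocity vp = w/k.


vp = w / k
= 2.0700e+15 / 3.2461e+07
= 6.3769e+07 m/s

6.3769e+07


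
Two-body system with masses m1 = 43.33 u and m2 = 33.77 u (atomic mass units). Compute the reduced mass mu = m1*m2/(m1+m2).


mu = m1 * m2 / (m1 + m2)
= 43.33 * 33.77 / (43.33 + 33.77)
= 1463.2541 / 77.1
= 18.9787 u

18.9787


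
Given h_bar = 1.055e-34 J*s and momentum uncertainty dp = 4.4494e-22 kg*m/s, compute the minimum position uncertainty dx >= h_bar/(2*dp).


dx = h_bar / (2 * dp)
= 1.055e-34 / (2 * 4.4494e-22)
= 1.055e-34 / 8.8988e-22
= 1.1856e-13 m

1.1856e-13


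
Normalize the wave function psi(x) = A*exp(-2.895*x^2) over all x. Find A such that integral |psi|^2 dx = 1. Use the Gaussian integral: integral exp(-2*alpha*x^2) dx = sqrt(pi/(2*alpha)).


integral |psi|^2 dx = A^2 * sqrt(pi/(2*alpha)) = 1
A^2 = sqrt(2*alpha/pi)
= sqrt(2 * 2.895 / pi)
= 1.357577
A = sqrt(1.357577)
= 1.1652

1.1652


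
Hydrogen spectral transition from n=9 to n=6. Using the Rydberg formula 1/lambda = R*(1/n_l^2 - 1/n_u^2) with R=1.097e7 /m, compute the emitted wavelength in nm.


1/lambda = R * (1/n_l^2 - 1/n_u^2)
= 1.097e7 * (1/6^2 - 1/9^2)
= 1.097e7 * (0.027778 - 0.012346)
= 1.097e7 * 0.015432
= 1.6929e+05 /m
lambda = 1 / 1.6929e+05 = 5907.0191 nm

5907.0191


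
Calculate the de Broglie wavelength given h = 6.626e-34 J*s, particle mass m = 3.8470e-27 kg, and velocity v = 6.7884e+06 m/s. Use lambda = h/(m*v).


lambda = h / (m * v)
= 6.626e-34 / (3.8470e-27 * 6.7884e+06)
= 6.626e-34 / 2.6115e-20
= 2.5372e-14 m

2.5372e-14


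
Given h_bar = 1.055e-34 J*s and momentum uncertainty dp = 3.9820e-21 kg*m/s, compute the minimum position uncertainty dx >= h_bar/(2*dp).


dx = h_bar / (2 * dp)
= 1.055e-34 / (2 * 3.9820e-21)
= 1.055e-34 / 7.9640e-21
= 1.3247e-14 m

1.3247e-14


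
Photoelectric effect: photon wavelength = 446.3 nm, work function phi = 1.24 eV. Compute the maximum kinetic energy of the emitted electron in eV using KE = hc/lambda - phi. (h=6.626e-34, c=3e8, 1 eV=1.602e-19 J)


E_photon = hc / lambda
= (6.626e-34)(3e8) / (446.3e-9)
= 4.4540e-19 J
= 2.7802 eV
KE = E_photon - phi
= 2.7802 - 1.24
= 1.5402 eV

1.5402


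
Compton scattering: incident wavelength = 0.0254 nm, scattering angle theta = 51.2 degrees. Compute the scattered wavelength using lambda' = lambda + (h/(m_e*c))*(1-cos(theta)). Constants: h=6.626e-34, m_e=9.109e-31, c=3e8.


Compton wavelength: h/(m_e*c) = 2.4247e-12 m
d_lambda = 2.4247e-12 * (1 - cos(51.2 deg))
= 2.4247e-12 * 0.373396
= 9.0538e-13 m = 0.000905 nm
lambda' = 0.0254 + 0.000905
= 0.026305 nm

0.026305


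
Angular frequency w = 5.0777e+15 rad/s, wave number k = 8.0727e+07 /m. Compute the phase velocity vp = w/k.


vp = w / k
= 5.0777e+15 / 8.0727e+07
= 6.2900e+07 m/s

6.2900e+07


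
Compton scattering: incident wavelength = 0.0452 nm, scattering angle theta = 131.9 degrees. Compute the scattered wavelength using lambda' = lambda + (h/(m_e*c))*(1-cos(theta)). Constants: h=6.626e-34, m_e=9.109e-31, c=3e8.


Compton wavelength: h/(m_e*c) = 2.4247e-12 m
d_lambda = 2.4247e-12 * (1 - cos(131.9 deg))
= 2.4247e-12 * 1.667833
= 4.0440e-12 m = 0.004044 nm
lambda' = 0.0452 + 0.004044
= 0.049244 nm

0.049244


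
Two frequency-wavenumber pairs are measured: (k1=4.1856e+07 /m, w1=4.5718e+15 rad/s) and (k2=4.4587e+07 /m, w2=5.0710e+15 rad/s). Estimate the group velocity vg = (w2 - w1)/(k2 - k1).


vg = (w2 - w1) / (k2 - k1)
= (5.0710e+15 - 4.5718e+15) / (4.4587e+07 - 4.1856e+07)
= 4.9920e+14 / 2.7310e+06
= 1.8279e+08 m/s

1.8279e+08


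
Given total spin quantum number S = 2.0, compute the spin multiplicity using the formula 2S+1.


Spin multiplicity = 2S + 1
= 2 * 2.0 + 1
= 4.0 + 1
= 5

5


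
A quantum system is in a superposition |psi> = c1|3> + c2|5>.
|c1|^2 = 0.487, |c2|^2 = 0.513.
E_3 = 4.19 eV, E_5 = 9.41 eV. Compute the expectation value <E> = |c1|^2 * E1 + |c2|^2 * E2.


<E> = |c1|^2 * E1 + |c2|^2 * E2
= 0.487 * 4.19 + 0.513 * 9.41
= 2.0405 + 4.8273
= 6.8679 eV

6.8679


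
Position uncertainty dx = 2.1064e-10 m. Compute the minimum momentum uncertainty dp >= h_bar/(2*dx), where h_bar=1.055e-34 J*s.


dp = h_bar / (2 * dx)
= 1.055e-34 / (2 * 2.1064e-10)
= 1.055e-34 / 4.2128e-10
= 2.5043e-25 kg*m/s

2.5043e-25


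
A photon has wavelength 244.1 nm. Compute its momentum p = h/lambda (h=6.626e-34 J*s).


p = h / lambda
= 6.626e-34 / (244.1e-9)
= 6.626e-34 / 2.4410e-07
= 2.7145e-27 kg*m/s

2.7145e-27


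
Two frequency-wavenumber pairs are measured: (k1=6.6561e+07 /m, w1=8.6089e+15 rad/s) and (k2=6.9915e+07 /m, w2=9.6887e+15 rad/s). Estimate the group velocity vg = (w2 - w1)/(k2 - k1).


vg = (w2 - w1) / (k2 - k1)
= (9.6887e+15 - 8.6089e+15) / (6.9915e+07 - 6.6561e+07)
= 1.0798e+15 / 3.3540e+06
= 3.2194e+08 m/s

3.2194e+08


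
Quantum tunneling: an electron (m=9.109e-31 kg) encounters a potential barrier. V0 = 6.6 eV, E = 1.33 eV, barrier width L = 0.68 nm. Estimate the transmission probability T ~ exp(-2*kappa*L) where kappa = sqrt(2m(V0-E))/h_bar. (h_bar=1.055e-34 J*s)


V0 - E = 5.27 eV = 8.4425e-19 J
kappa = sqrt(2 * m * (V0-E)) / h_bar
= sqrt(2 * 9.109e-31 * 8.4425e-19) / 1.055e-34
= 1.1755e+10 /m
2*kappa*L = 2 * 1.1755e+10 * 0.68e-9
= 15.9872
T = exp(-15.9872) = 1.139809e-07

1.139809e-07


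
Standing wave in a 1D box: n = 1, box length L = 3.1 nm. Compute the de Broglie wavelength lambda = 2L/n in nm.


lambda = 2L / n
= 2 * 3.1 / 1
= 6.2 / 1
= 6.2 nm

6.2


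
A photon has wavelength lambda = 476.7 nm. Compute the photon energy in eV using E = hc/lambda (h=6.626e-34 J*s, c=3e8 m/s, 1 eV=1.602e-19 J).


E = hc / lambda
= (6.626e-34)(3e8) / (476.7e-9)
= 1.9878e-25 / 4.7670e-07
= 4.1699e-19 J
Converting to eV: 4.1699e-19 / 1.602e-19
= 2.6029 eV

2.6029


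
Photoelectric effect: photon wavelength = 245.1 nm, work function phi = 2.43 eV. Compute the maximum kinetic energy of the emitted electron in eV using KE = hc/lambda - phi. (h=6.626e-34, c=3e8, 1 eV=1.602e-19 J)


E_photon = hc / lambda
= (6.626e-34)(3e8) / (245.1e-9)
= 8.1102e-19 J
= 5.0625 eV
KE = E_photon - phi
= 5.0625 - 2.43
= 2.6325 eV

2.6325


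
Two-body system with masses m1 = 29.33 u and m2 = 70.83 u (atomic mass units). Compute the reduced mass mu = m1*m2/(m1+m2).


mu = m1 * m2 / (m1 + m2)
= 29.33 * 70.83 / (29.33 + 70.83)
= 2077.4439 / 100.16
= 20.7413 u

20.7413


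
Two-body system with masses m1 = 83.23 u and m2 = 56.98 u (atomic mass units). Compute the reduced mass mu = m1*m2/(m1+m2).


mu = m1 * m2 / (m1 + m2)
= 83.23 * 56.98 / (83.23 + 56.98)
= 4742.4454 / 140.21
= 33.8239 u

33.8239


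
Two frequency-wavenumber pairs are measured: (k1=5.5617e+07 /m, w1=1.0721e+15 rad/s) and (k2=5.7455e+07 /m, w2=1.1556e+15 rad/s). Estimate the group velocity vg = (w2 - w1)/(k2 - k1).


vg = (w2 - w1) / (k2 - k1)
= (1.1556e+15 - 1.0721e+15) / (5.7455e+07 - 5.5617e+07)
= 8.3500e+13 / 1.8380e+06
= 4.5430e+07 m/s

4.5430e+07


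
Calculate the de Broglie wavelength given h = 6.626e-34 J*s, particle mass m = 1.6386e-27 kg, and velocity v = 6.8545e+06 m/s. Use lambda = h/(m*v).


lambda = h / (m * v)
= 6.626e-34 / (1.6386e-27 * 6.8545e+06)
= 6.626e-34 / 1.1232e-20
= 5.8993e-14 m

5.8993e-14


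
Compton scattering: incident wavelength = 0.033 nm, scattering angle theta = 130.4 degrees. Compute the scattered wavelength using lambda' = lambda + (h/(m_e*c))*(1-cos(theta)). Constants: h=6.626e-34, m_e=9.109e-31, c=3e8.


Compton wavelength: h/(m_e*c) = 2.4247e-12 m
d_lambda = 2.4247e-12 * (1 - cos(130.4 deg))
= 2.4247e-12 * 1.64812
= 3.9962e-12 m = 0.003996 nm
lambda' = 0.033 + 0.003996
= 0.036996 nm

0.036996


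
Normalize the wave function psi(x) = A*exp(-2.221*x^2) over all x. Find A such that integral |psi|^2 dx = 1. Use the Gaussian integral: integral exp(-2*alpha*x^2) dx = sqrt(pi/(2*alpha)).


integral |psi|^2 dx = A^2 * sqrt(pi/(2*alpha)) = 1
A^2 = sqrt(2*alpha/pi)
= sqrt(2 * 2.221 / pi)
= 1.189089
A = sqrt(1.189089)
= 1.0905

1.0905


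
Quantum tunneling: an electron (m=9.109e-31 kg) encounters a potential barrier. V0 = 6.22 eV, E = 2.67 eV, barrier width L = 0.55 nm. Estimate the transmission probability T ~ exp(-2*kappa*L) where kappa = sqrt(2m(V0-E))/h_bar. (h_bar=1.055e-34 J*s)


V0 - E = 3.55 eV = 5.6871e-19 J
kappa = sqrt(2 * m * (V0-E)) / h_bar
= sqrt(2 * 9.109e-31 * 5.6871e-19) / 1.055e-34
= 9.6481e+09 /m
2*kappa*L = 2 * 9.6481e+09 * 0.55e-9
= 10.6129
T = exp(-10.6129) = 2.459549e-05

2.459549e-05


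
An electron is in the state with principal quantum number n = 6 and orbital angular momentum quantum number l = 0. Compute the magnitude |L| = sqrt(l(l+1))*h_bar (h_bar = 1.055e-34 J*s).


L = sqrt(l*(l+1)) * h_bar
= sqrt(0 * 1) * 1.055e-34
= sqrt(0) * 1.055e-34
= 0.0 * 1.055e-34
= 0.0000e+00 J*s

0.0000e+00


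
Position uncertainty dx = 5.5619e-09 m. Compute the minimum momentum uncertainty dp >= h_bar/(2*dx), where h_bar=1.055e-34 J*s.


dp = h_bar / (2 * dx)
= 1.055e-34 / (2 * 5.5619e-09)
= 1.055e-34 / 1.1124e-08
= 9.4842e-27 kg*m/s

9.4842e-27


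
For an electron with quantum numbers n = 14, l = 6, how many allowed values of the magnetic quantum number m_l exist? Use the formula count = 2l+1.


m_l ranges from -l to +l in integer steps
So m_l goes from -6 to +6
Count = 2l + 1 = 2*6 + 1
= 13

13


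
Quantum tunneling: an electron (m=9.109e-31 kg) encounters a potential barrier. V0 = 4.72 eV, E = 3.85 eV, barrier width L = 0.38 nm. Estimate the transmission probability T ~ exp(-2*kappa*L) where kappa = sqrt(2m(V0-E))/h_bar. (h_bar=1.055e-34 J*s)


V0 - E = 0.87 eV = 1.3937e-19 J
kappa = sqrt(2 * m * (V0-E)) / h_bar
= sqrt(2 * 9.109e-31 * 1.3937e-19) / 1.055e-34
= 4.7763e+09 /m
2*kappa*L = 2 * 4.7763e+09 * 0.38e-9
= 3.63
T = exp(-3.63) = 2.651713e-02

2.651713e-02


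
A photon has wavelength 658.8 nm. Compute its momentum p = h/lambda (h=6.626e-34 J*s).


p = h / lambda
= 6.626e-34 / (658.8e-9)
= 6.626e-34 / 6.5880e-07
= 1.0058e-27 kg*m/s

1.0058e-27


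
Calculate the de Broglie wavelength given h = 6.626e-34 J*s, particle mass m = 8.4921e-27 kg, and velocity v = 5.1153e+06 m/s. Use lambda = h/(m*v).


lambda = h / (m * v)
= 6.626e-34 / (8.4921e-27 * 5.1153e+06)
= 6.626e-34 / 4.3440e-20
= 1.5253e-14 m

1.5253e-14


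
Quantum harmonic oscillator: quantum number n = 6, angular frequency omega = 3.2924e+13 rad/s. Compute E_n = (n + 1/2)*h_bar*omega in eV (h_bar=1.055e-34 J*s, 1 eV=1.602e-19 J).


E = (n + 1/2) * h_bar * omega
= (6 + 0.5) * 1.055e-34 * 3.2924e+13
= 6.5 * 3.4735e-21
= 2.2578e-20 J
= 0.1409 eV

0.1409


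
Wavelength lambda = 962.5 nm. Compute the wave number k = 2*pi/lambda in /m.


k = 2 * pi / lambda
= 6.2832 / (962.5e-9)
= 6.2832 / 9.6250e-07
= 6.5280e+06 /m

6.5280e+06


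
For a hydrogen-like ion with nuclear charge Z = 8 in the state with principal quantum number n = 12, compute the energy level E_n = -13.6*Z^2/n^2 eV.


E_n = -13.6 * Z^2 / n^2
= -13.6 * 8^2 / 12^2
= -13.6 * 64 / 144
= -6.0444 eV

-6.0444


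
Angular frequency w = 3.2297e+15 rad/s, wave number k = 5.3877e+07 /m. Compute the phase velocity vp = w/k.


vp = w / k
= 3.2297e+15 / 5.3877e+07
= 5.9946e+07 m/s

5.9946e+07


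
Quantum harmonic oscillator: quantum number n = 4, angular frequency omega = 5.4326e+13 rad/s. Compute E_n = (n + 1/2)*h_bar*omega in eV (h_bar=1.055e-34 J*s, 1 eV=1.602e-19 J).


E = (n + 1/2) * h_bar * omega
= (4 + 0.5) * 1.055e-34 * 5.4326e+13
= 4.5 * 5.7314e-21
= 2.5791e-20 J
= 0.161 eV

0.161


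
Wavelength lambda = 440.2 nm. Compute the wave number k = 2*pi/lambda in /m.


k = 2 * pi / lambda
= 6.2832 / (440.2e-9)
= 6.2832 / 4.4020e-07
= 1.4273e+07 /m

1.4273e+07


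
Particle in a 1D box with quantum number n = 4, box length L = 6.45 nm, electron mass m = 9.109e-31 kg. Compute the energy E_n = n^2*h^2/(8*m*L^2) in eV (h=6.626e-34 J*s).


E = n^2 * h^2 / (8 * m * L^2)
= 4^2 * (6.626e-34)^2 / (8 * 9.109e-31 * (6.45e-9)^2)
= 16 * 4.3904e-67 / (8 * 9.109e-31 * 4.1603e-17)
= 2.3171e-20 J
= 0.1446 eV

0.1446


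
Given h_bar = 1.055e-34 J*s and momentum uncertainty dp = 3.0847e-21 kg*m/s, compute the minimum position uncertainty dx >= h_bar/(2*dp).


dx = h_bar / (2 * dp)
= 1.055e-34 / (2 * 3.0847e-21)
= 1.055e-34 / 6.1694e-21
= 1.7101e-14 m

1.7101e-14


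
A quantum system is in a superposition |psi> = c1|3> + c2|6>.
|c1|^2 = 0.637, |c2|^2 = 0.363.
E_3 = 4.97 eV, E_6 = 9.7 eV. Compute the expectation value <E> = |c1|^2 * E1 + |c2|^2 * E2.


<E> = |c1|^2 * E1 + |c2|^2 * E2
= 0.637 * 4.97 + 0.363 * 9.7
= 3.1659 + 3.5211
= 6.687 eV

6.687


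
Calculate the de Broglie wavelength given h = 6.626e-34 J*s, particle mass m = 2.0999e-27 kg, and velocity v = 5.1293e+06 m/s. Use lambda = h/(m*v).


lambda = h / (m * v)
= 6.626e-34 / (2.0999e-27 * 5.1293e+06)
= 6.626e-34 / 1.0771e-20
= 6.1517e-14 m

6.1517e-14


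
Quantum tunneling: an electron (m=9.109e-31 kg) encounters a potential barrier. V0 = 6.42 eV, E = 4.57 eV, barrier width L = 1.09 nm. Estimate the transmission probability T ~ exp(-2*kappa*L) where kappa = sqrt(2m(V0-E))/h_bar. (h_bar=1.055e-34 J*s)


V0 - E = 1.85 eV = 2.9637e-19 J
kappa = sqrt(2 * m * (V0-E)) / h_bar
= sqrt(2 * 9.109e-31 * 2.9637e-19) / 1.055e-34
= 6.9649e+09 /m
2*kappa*L = 2 * 6.9649e+09 * 1.09e-9
= 15.1835
T = exp(-15.1835) = 2.546218e-07

2.546218e-07


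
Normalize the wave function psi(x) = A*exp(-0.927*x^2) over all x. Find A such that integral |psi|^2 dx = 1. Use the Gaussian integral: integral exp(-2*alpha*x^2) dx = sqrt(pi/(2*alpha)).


integral |psi|^2 dx = A^2 * sqrt(pi/(2*alpha)) = 1
A^2 = sqrt(2*alpha/pi)
= sqrt(2 * 0.927 / pi)
= 0.76821
A = sqrt(0.76821)
= 0.8765

0.8765


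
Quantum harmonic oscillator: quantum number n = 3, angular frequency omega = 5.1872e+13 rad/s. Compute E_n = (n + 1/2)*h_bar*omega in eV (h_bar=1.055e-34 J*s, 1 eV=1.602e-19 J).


E = (n + 1/2) * h_bar * omega
= (3 + 0.5) * 1.055e-34 * 5.1872e+13
= 3.5 * 5.4725e-21
= 1.9154e-20 J
= 0.1196 eV

0.1196


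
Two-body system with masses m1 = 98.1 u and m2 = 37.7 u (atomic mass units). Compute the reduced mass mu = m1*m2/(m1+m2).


mu = m1 * m2 / (m1 + m2)
= 98.1 * 37.7 / (98.1 + 37.7)
= 3698.37 / 135.8
= 27.2339 u

27.2339


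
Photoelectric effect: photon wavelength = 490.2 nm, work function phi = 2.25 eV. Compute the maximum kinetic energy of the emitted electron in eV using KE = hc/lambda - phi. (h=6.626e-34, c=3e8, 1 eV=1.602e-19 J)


E_photon = hc / lambda
= (6.626e-34)(3e8) / (490.2e-9)
= 4.0551e-19 J
= 2.5313 eV
KE = E_photon - phi
= 2.5313 - 2.25
= 0.2813 eV

0.2813


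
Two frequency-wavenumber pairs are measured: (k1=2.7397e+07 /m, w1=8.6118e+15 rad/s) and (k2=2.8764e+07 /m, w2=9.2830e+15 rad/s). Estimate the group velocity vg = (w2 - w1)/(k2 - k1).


vg = (w2 - w1) / (k2 - k1)
= (9.2830e+15 - 8.6118e+15) / (2.8764e+07 - 2.7397e+07)
= 6.7120e+14 / 1.3670e+06
= 4.9100e+08 m/s

4.9100e+08


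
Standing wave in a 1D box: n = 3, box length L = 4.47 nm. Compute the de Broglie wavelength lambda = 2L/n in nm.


lambda = 2L / n
= 2 * 4.47 / 3
= 8.94 / 3
= 2.98 nm

2.98


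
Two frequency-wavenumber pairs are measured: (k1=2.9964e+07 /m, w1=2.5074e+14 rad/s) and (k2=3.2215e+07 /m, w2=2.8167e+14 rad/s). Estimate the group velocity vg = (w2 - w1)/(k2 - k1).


vg = (w2 - w1) / (k2 - k1)
= (2.8167e+14 - 2.5074e+14) / (3.2215e+07 - 2.9964e+07)
= 3.0930e+13 / 2.2510e+06
= 1.3741e+07 m/s

1.3741e+07


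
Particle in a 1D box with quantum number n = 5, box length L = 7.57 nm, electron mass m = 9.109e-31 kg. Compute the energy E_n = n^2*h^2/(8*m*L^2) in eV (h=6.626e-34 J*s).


E = n^2 * h^2 / (8 * m * L^2)
= 5^2 * (6.626e-34)^2 / (8 * 9.109e-31 * (7.57e-9)^2)
= 25 * 4.3904e-67 / (8 * 9.109e-31 * 5.7305e-17)
= 2.6284e-20 J
= 0.1641 eV

0.1641


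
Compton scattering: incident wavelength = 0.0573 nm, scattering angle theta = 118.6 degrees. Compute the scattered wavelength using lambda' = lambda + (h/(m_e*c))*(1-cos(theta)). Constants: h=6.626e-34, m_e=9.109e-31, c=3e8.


Compton wavelength: h/(m_e*c) = 2.4247e-12 m
d_lambda = 2.4247e-12 * (1 - cos(118.6 deg))
= 2.4247e-12 * 1.478692
= 3.5854e-12 m = 0.003585 nm
lambda' = 0.0573 + 0.003585
= 0.060885 nm

0.060885


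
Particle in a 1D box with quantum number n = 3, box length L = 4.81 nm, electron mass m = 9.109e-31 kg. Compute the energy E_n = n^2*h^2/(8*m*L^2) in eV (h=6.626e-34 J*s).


E = n^2 * h^2 / (8 * m * L^2)
= 3^2 * (6.626e-34)^2 / (8 * 9.109e-31 * (4.81e-9)^2)
= 9 * 4.3904e-67 / (8 * 9.109e-31 * 2.3136e-17)
= 2.3437e-20 J
= 0.1463 eV

0.1463


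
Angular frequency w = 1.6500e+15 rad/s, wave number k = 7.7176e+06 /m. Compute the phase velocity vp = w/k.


vp = w / k
= 1.6500e+15 / 7.7176e+06
= 2.1380e+08 m/s

2.1380e+08


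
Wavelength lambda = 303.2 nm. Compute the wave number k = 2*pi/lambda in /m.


k = 2 * pi / lambda
= 6.2832 / (303.2e-9)
= 6.2832 / 3.0320e-07
= 2.0723e+07 /m

2.0723e+07


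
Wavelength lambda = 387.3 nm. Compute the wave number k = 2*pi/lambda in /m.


k = 2 * pi / lambda
= 6.2832 / (387.3e-9)
= 6.2832 / 3.8730e-07
= 1.6223e+07 /m

1.6223e+07


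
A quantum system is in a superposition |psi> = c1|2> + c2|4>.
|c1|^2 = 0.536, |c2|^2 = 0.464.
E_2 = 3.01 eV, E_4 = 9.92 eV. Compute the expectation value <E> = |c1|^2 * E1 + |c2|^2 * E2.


<E> = |c1|^2 * E1 + |c2|^2 * E2
= 0.536 * 3.01 + 0.464 * 9.92
= 1.6134 + 4.6029
= 6.2162 eV

6.2162


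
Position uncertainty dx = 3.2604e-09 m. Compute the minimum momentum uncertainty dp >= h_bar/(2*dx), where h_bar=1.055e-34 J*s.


dp = h_bar / (2 * dx)
= 1.055e-34 / (2 * 3.2604e-09)
= 1.055e-34 / 6.5208e-09
= 1.6179e-26 kg*m/s

1.6179e-26


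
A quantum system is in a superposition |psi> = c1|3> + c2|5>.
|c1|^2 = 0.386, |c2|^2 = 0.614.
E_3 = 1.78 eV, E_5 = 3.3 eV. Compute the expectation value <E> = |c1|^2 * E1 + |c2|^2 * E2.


<E> = |c1|^2 * E1 + |c2|^2 * E2
= 0.386 * 1.78 + 0.614 * 3.3
= 0.6871 + 2.0262
= 2.7133 eV

2.7133


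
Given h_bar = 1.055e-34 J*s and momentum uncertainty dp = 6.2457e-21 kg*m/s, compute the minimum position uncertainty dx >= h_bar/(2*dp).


dx = h_bar / (2 * dp)
= 1.055e-34 / (2 * 6.2457e-21)
= 1.055e-34 / 1.2491e-20
= 8.4458e-15 m

8.4458e-15


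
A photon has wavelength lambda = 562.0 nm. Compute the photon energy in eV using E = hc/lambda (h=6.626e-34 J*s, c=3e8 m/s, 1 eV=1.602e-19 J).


E = hc / lambda
= (6.626e-34)(3e8) / (562.0e-9)
= 1.9878e-25 / 5.6200e-07
= 3.5370e-19 J
Converting to eV: 3.5370e-19 / 1.602e-19
= 2.2079 eV

2.2079


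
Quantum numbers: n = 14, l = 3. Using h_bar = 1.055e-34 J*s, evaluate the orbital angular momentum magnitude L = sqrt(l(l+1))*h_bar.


L = sqrt(l*(l+1)) * h_bar
= sqrt(3 * 4) * 1.055e-34
= sqrt(12) * 1.055e-34
= 3.4641 * 1.055e-34
= 3.6546e-34 J*s

3.6546e-34
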